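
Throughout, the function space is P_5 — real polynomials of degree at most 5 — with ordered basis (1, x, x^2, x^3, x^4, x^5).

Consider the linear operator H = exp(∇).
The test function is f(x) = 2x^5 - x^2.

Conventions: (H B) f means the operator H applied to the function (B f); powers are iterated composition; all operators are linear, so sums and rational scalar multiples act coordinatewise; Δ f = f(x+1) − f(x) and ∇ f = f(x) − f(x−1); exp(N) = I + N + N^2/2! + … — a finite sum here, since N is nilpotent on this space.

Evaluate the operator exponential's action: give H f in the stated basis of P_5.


order-1 term: 10x^4 - 20x^3 + 20x^2 - 12x + 3
order-2 term: 20x^3 - 60x^2 + 70x - 31
order-3 term: 20x^2 - 60x + 50
order-4 term: 10x - 20
order-5 term: 2
the series for exp(∇) f terminates at order 5
exp(∇) f = 2x^5 + 10x^4 - 21x^2 + 8x + 4

the image equals g(x) = 2x^5 + 10x^4 - 21x^2 + 8x + 4


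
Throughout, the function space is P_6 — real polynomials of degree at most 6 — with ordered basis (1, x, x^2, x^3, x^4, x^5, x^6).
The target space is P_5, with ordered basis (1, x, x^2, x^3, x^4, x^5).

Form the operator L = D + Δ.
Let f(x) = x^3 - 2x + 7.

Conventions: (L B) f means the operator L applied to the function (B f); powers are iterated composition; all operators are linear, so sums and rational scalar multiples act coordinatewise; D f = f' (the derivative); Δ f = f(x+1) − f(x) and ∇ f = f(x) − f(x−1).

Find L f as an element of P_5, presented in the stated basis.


D f = 3x^2 - 2
Δ f = 3x^2 + 3x - 1
(D + Δ) f = 6x^2 + 3x - 3

the result is g(x) = 6x^2 + 3x - 3


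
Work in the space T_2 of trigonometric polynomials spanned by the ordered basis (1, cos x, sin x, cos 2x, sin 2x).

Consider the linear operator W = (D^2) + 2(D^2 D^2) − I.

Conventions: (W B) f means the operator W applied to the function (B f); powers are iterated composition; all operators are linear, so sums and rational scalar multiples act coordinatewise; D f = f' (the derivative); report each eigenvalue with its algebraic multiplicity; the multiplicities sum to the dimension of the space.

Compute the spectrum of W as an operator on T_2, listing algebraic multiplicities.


λ = -1 (multiplicity 1), λ = 0 (multiplicity 2), λ = 27 (multiplicity 2)

image of 1: -1
image of cos x: 0
image of sin x: 0
image of cos 2x: 27cos 2x
image of sin 2x: 27sin 2x
the matrix is diagonal; its diagonal is (-1, 0, 0, 27, 27)
for a triangular matrix the eigenvalues are the diagonal entries, with algebraic multiplicity their repetition count


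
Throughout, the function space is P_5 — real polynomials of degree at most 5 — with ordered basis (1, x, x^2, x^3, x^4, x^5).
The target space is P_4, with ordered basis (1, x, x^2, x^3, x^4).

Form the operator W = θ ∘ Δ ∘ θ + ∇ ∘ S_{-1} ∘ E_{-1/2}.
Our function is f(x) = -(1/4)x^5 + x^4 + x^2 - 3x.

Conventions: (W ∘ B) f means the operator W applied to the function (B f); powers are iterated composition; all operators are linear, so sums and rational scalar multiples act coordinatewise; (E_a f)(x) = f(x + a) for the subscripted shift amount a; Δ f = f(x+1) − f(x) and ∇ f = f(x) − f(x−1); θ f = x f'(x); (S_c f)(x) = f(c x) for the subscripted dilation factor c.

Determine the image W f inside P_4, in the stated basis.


the image equals g(x) = -(95/4)x^4 + (29/2)x^3 + (189/8)x^2 + (67/4)x + 193/64

θ f = -(5/4)x^5 + 4x^4 + 2x^2 - 3x
Δ θ f = -(25/4)x^4 + (7/2)x^3 + (23/2)x^2 + (55/4)x + 7/4
θ Δ θ f = -25x^4 + (21/2)x^3 + 23x^2 + (55/4)x
E_{-1/2} f = -(1/4)x^5 + (13/8)x^4 - (21/8)x^3 + (45/16)x^2 - (293/64)x + 233/128
S_{-1} E_{-1/2} f = (1/4)x^5 + (13/8)x^4 + (21/8)x^3 + (45/16)x^2 + (293/64)x + 233/128
∇ S_{-1} E_{-1/2} f = (5/4)x^4 + 4x^3 + (5/8)x^2 + 3x + 193/64
(θ ∘ Δ ∘ θ + ∇ ∘ S_{-1} ∘ E_{-1/2}) f = -(95/4)x^4 + (29/2)x^3 + (189/8)x^2 + (67/4)x + 193/64


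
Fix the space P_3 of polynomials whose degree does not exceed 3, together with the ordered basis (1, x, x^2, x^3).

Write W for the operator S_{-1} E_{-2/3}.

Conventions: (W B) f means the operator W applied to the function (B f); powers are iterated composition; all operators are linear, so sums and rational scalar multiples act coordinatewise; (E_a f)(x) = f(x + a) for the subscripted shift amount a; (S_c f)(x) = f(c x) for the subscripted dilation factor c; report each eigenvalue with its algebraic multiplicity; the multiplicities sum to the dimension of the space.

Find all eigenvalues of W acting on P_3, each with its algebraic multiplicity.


image of 1: 1
image of x: -x - 2/3
image of x^2: x^2 + (4/3)x + 4/9
image of x^3: -x^3 - 2x^2 - (4/3)x - 8/27
the matrix is upper triangular; its diagonal is (1, -1, 1, -1)
for a triangular matrix the eigenvalues are the diagonal entries, with algebraic multiplicity their repetition count

λ = -1 (multiplicity 2), λ = 1 (multiplicity 2)


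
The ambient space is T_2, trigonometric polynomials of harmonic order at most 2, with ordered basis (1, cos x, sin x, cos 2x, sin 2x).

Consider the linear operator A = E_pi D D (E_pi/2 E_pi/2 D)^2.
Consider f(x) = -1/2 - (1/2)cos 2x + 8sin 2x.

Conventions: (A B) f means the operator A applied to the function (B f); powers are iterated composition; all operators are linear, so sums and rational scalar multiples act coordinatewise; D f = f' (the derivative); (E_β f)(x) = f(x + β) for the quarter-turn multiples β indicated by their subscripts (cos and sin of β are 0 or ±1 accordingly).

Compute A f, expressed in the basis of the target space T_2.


the result is g(x) = -8cos 2x + 128sin 2x

D f = 16cos 2x + sin 2x
E_pi/2 D f = -16cos 2x - sin 2x
E_pi/2 E_pi/2 D f = 16cos 2x + sin 2x
D (E_pi/2 E_pi/2 D) f = 2cos 2x - 32sin 2x
E_pi/2 D (E_pi/2 E_pi/2 D) f = -2cos 2x + 32sin 2x
E_pi/2 E_pi/2 D (E_pi/2 E_pi/2 D) f = 2cos 2x - 32sin 2x
D (E_pi/2 E_pi/2 D)^2 f = -64cos 2x - 4sin 2x
D D (E_pi/2 E_pi/2 D)^2 f = -8cos 2x + 128sin 2x
E_pi D D (E_pi/2 E_pi/2 D)^2 f = -8cos 2x + 128sin 2x


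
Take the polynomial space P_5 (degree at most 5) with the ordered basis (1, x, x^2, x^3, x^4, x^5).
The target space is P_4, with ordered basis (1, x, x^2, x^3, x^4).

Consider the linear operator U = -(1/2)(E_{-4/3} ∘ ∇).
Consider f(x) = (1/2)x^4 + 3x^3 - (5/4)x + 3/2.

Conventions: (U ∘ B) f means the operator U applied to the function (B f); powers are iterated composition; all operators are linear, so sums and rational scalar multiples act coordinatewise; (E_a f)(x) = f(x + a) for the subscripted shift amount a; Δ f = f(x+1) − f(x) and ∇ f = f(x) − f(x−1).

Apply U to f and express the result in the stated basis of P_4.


∇ f = 2x^3 + 6x^2 - 7x + 5/4
E_{-4/3} ∇ f = 2x^3 - 2x^2 - (37/3)x + 1783/108
(-(1/2)(E_{-4/3} ∘ ∇)) f = -x^3 + x^2 + (37/6)x - 1783/216

the image equals g(x) = -x^3 + x^2 + (37/6)x - 1783/216


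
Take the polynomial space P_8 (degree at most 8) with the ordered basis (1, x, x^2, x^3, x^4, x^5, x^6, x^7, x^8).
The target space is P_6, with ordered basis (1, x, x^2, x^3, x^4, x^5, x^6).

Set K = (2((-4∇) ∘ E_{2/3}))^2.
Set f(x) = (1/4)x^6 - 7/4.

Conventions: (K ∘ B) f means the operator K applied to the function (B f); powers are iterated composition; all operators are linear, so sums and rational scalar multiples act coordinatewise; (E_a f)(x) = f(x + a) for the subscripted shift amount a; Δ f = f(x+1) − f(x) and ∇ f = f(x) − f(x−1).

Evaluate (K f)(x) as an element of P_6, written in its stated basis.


E_{2/3} f = (1/4)x^6 + x^5 + (5/3)x^4 + (40/27)x^3 + (20/27)x^2 + (16/81)x - 5039/2916
∇ E_{2/3} f = (3/2)x^5 + (5/4)x^4 + (5/3)x^3 + (25/36)x^2 + (11/54)x + 7/324
(-4∇) E_{2/3} f = -6x^5 - 5x^4 - (20/3)x^3 - (25/9)x^2 - (22/27)x - 7/81
(2((-4∇) ∘ E_{2/3})) f = -12x^5 - 10x^4 - (40/3)x^3 - (50/9)x^2 - (44/27)x - 14/81
E_{2/3} (2((-4∇) ∘ E_{2/3})) f = -12x^5 - 50x^4 - (280/3)x^3 - (850/9)x^2 - (1364/27)x - 910/81
∇ E_{2/3} (2((-4∇) ∘ E_{2/3})) f = -60x^4 - 80x^3 - 100x^2 - (440/9)x - 308/27
(-4∇) E_{2/3} (2((-4∇) ∘ E_{2/3})) f = 240x^4 + 320x^3 + 400x^2 + (1760/9)x + 1232/27
(2((-4∇) ∘ E_{2/3})) (2((-4∇) ∘ E_{2/3})) f = 480x^4 + 640x^3 + 800x^2 + (3520/9)x + 2464/27

the result is g(x) = 480x^4 + 640x^3 + 800x^2 + (3520/9)x + 2464/27


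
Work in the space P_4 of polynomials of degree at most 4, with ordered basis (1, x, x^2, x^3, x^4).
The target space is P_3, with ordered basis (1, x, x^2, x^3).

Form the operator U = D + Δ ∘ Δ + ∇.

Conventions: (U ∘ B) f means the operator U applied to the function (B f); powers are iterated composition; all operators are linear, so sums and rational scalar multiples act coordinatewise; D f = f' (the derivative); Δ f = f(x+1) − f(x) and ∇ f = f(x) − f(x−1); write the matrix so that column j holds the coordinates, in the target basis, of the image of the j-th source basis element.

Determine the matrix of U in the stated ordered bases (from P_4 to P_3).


the matrix is [[0, 2, 1, 7, 13]; [0, 0, 4, 3, 28]; [0, 0, 0, 6, 6]; [0, 0, 0, 0, 8]] (rows listed top to bottom)

image of 1: 0
image of x: 2
image of x^2: 4x + 1
image of x^3: 6x^2 + 3x + 7
image of x^4: 8x^3 + 6x^2 + 28x + 13
each image's coordinates form column j of the matrix


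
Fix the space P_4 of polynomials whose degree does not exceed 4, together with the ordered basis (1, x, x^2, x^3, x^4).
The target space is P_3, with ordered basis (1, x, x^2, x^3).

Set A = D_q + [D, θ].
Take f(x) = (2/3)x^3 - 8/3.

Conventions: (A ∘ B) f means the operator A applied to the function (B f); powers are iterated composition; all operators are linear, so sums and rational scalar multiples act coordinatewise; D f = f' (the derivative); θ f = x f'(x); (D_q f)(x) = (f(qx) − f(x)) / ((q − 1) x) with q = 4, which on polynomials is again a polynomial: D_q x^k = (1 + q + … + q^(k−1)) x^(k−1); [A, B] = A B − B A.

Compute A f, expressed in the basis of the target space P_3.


D_q f = 14x^2
θ f = 2x^3
D θ f = 6x^2
D f = 2x^2
θ D f = 4x^2
[D, θ] f = 2x^2
(D_q + [D, θ]) f = 16x^2

the image equals g(x) = 16x^2


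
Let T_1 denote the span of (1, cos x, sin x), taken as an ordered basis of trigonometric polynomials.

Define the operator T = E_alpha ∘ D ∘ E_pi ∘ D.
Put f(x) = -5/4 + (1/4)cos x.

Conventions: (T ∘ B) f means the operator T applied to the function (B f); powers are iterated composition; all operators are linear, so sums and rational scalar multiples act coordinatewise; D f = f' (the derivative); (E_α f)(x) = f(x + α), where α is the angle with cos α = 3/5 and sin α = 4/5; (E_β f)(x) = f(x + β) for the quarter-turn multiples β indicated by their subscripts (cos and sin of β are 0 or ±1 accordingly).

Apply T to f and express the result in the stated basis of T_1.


g(x) = (3/20)cos x - (1/5)sin x

D f = -(1/4)sin x
E_pi D f = (1/4)sin x
D (E_pi ∘ D) f = (1/4)cos x
E_alpha D (E_pi ∘ D) f = (3/20)cos x - (1/5)sin x


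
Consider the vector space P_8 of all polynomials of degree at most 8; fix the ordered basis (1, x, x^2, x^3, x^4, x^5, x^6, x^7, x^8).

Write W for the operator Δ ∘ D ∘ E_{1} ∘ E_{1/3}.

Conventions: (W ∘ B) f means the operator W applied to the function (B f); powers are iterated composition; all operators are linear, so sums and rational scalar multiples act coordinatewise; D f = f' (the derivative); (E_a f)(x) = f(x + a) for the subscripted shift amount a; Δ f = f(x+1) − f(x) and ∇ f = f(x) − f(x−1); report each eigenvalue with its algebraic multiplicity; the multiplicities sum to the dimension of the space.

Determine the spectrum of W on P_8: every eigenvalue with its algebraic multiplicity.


λ = 0 (multiplicity 9)

image of 1: 0
image of x: 0
image of x^2: 2
image of x^3: 6x + 11
image of x^4: 12x^2 + 44x + 124/3
image of x^5: 20x^3 + 110x^2 + (620/3)x + 3575/27
image of x^6: 30x^4 + 220x^3 + 620x^2 + (7150/9)x + 10522/27
image of x^7: 42x^5 + 385x^4 + (4340/3)x^3 + (25025/9)x^2 + (73654/27)x + 88319/81
image of x^8: 56x^6 + 616x^5 + (8680/3)x^4 + (200200/27)x^3 + (294616/27)x^2 + (706552/81)x + 2152424/729
the matrix is upper triangular; its diagonal is (0, 0, 0, 0, 0, 0, 0, 0, 0)
for a triangular matrix the eigenvalues are the diagonal entries, with algebraic multiplicity their repetition count


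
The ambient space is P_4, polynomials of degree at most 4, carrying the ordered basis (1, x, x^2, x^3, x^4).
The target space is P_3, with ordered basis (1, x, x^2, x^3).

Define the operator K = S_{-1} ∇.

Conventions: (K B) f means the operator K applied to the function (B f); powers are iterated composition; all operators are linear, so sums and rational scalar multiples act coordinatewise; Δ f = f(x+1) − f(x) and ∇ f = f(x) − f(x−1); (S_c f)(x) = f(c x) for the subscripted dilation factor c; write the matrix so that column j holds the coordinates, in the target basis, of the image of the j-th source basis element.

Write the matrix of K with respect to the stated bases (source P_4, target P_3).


image of 1: 0
image of x: 1
image of x^2: -2x - 1
image of x^3: 3x^2 + 3x + 1
image of x^4: -4x^3 - 6x^2 - 4x - 1
each image's coordinates form column j of the matrix

the matrix is [[0, 1, -1, 1, -1]; [0, 0, -2, 3, -4]; [0, 0, 0, 3, -6]; [0, 0, 0, 0, -4]] (rows listed top to bottom)


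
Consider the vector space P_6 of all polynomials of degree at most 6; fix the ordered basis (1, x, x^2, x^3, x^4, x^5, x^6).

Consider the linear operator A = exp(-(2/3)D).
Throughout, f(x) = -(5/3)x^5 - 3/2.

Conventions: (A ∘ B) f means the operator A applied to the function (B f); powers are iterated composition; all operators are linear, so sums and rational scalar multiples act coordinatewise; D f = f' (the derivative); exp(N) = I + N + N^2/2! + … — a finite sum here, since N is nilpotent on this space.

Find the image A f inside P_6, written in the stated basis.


order-1 term: (50/9)x^4
order-2 term: -(200/27)x^3
order-3 term: (400/81)x^2
order-4 term: -(400/243)x
order-5 term: 160/729
the series for exp(-(2/3)D) f terminates at order 5
exp(-(2/3)D) f = -(5/3)x^5 + (50/9)x^4 - (200/27)x^3 + (400/81)x^2 - (400/243)x - 1867/1458

the image equals g(x) = -(5/3)x^5 + (50/9)x^4 - (200/27)x^3 + (400/81)x^2 - (400/243)x - 1867/1458


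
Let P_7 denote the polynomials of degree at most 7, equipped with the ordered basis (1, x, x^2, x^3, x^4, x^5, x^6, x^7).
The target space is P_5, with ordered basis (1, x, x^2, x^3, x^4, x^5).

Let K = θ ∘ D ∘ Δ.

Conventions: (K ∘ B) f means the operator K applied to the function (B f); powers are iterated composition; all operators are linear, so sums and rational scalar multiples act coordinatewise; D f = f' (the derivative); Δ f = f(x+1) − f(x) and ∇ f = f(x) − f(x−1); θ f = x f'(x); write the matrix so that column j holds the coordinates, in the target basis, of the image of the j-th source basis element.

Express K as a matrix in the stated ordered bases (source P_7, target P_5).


the matrix is [[0, 0, 0, 0, 0, 0, 0, 0]; [0, 0, 0, 6, 12, 20, 30, 42]; [0, 0, 0, 0, 24, 60, 120, 210]; [0, 0, 0, 0, 0, 60, 180, 420]; [0, 0, 0, 0, 0, 0, 120, 420]; [0, 0, 0, 0, 0, 0, 0, 210]] (rows listed top to bottom)

image of 1: 0
image of x: 0
image of x^2: 0
image of x^3: 6x
image of x^4: 24x^2 + 12x
image of x^5: 60x^3 + 60x^2 + 20x
image of x^6: 120x^4 + 180x^3 + 120x^2 + 30x
image of x^7: 210x^5 + 420x^4 + 420x^3 + 210x^2 + 42x
each image's coordinates form column j of the matrix


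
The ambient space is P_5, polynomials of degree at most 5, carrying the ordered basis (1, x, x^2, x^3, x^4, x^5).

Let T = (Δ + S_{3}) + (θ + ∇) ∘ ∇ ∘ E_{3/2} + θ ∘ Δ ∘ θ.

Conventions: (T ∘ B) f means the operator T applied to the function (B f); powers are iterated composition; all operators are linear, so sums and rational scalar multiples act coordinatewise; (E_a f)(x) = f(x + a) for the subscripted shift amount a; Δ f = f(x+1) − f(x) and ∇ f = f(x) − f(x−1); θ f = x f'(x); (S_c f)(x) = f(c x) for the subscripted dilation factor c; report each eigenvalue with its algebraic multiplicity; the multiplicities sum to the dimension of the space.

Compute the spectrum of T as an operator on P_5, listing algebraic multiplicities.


λ = 1 (multiplicity 1), λ = 3 (multiplicity 1), λ = 9 (multiplicity 1), λ = 27 (multiplicity 1), λ = 81 (multiplicity 1), λ = 243 (multiplicity 1)

image of 1: 1
image of x: 3x + 1
image of x^2: 9x^2 + 8x + 3
image of x^3: 27x^3 + 27x^2 + 24x + 4
image of x^4: 81x^4 + 64x^3 + 90x^2 + 45x + 6
image of x^5: 243x^5 + 125x^4 + 240x^3 + 205x^2 + 80x + 17/2
the matrix is upper triangular; its diagonal is (1, 3, 9, 27, 81, 243)
for a triangular matrix the eigenvalues are the diagonal entries, with algebraic multiplicity their repetition count


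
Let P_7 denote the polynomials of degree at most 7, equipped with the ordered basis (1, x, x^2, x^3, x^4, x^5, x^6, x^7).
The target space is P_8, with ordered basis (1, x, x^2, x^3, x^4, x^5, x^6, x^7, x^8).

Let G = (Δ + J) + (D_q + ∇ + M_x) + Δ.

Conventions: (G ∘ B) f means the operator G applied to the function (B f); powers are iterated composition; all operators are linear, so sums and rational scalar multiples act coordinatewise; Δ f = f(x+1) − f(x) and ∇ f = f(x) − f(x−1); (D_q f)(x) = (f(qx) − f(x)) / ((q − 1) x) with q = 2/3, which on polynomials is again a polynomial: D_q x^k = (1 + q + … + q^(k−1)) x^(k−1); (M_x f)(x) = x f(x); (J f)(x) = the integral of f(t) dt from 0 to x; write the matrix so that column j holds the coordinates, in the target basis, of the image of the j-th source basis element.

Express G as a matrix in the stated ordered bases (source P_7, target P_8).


image of 1: 2x
image of x: (3/2)x^2 + 4
image of x^2: (4/3)x^3 + (23/3)x + 1
image of x^3: (5/4)x^4 + (100/9)x^2 + 3x + 3
image of x^4: (6/5)x^5 + (389/27)x^3 + 6x^2 + 12x + 1
image of x^5: (7/6)x^6 + (1426/81)x^4 + 10x^3 + 30x^2 + 5x + 3
image of x^6: (8/7)x^7 + (5039/243)x^5 + 15x^4 + 60x^3 + 15x^2 + 18x + 1
image of x^7: (9/8)x^8 + (17368/729)x^6 + 21x^5 + 105x^4 + 35x^3 + 63x^2 + 7x + 3
each image's coordinates form column j of the matrix

the matrix is [[0, 4, 1, 3, 1, 3, 1, 3]; [2, 0, 23/3, 3, 12, 5, 18, 7]; [0, 3/2, 0, 100/9, 6, 30, 15, 63]; [0, 0, 4/3, 0, 389/27, 10, 60, 35]; [0, 0, 0, 5/4, 0, 1426/81, 15, 105]; [0, 0, 0, 0, 6/5, 0, 5039/243, 21]; [0, 0, 0, 0, 0, 7/6, 0, 17368/729]; [0, 0, 0, 0, 0, 0, 8/7, 0]; [0, 0, 0, 0, 0, 0, 0, 9/8]] (rows listed top to bottom)


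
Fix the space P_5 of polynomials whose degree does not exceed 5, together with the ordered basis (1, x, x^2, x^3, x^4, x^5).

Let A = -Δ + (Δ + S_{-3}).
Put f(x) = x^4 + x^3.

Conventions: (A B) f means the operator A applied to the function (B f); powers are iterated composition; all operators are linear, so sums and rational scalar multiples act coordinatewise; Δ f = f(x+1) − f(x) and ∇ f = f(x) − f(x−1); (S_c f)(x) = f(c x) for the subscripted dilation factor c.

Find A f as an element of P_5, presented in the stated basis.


the result is g(x) = 81x^4 - 27x^3

Δ f = 4x^3 + 9x^2 + 7x + 2
(-Δ) f = -4x^3 - 9x^2 - 7x - 2
Δ f = 4x^3 + 9x^2 + 7x + 2
S_{-3} f = 81x^4 - 27x^3
(Δ + S_{-3}) f = 81x^4 - 23x^3 + 9x^2 + 7x + 2
(-Δ + (Δ + S_{-3})) f = 81x^4 - 27x^3


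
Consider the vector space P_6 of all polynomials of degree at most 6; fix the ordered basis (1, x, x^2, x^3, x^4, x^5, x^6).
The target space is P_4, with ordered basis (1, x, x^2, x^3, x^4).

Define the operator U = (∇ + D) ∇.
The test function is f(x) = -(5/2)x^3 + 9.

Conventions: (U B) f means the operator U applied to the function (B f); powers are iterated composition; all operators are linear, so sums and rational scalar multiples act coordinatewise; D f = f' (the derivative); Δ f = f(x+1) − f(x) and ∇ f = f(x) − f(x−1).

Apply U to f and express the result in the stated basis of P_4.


the image equals g(x) = -30x + 45/2

∇ f = -(15/2)x^2 + (15/2)x - 5/2
∇ ∇ f = -15x + 15
D ∇ f = -15x + 15/2
(∇ + D) ∇ f = -30x + 45/2


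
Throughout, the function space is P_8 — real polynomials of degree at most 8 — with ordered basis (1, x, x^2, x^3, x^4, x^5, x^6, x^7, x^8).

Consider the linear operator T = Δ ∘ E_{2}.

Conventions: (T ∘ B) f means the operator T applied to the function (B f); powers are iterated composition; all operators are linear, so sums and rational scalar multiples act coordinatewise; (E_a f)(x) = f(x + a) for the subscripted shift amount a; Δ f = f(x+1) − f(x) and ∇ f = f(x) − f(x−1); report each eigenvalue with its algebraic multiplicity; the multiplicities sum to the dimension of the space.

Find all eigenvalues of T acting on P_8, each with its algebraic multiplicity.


image of 1: 0
image of x: 1
image of x^2: 2x + 5
image of x^3: 3x^2 + 15x + 19
image of x^4: 4x^3 + 30x^2 + 76x + 65
image of x^5: 5x^4 + 50x^3 + 190x^2 + 325x + 211
image of x^6: 6x^5 + 75x^4 + 380x^3 + 975x^2 + 1266x + 665
image of x^7: 7x^6 + 105x^5 + 665x^4 + 2275x^3 + 4431x^2 + 4655x + 2059
image of x^8: 8x^7 + 140x^6 + 1064x^5 + 4550x^4 + 11816x^3 + 18620x^2 + 16472x + 6305
the matrix is upper triangular; its diagonal is (0, 0, 0, 0, 0, 0, 0, 0, 0)
for a triangular matrix the eigenvalues are the diagonal entries, with algebraic multiplicity their repetition count

λ = 0 (multiplicity 9)


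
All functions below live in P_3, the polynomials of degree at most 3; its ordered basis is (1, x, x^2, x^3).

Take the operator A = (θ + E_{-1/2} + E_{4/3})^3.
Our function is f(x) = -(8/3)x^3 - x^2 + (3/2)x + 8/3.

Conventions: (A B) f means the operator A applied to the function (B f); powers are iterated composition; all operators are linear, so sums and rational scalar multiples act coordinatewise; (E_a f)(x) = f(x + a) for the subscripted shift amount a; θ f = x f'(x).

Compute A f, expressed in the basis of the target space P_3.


the image equals g(x) = -(1000/3)x^3 - (1412/3)x^2 - (17089/18)x - 19831/36

θ f = -8x^3 - 2x^2 + (3/2)x
E_{-1/2} f = -(8/3)x^3 + 3x^2 + (1/2)x + 2
E_{4/3} f = -(8/3)x^3 - (35/3)x^2 - (277/18)x - 278/81
(θ + E_{-1/2} + E_{4/3}) f = -(40/3)x^3 - (32/3)x^2 - (241/18)x - 116/81
θ (θ + E_{-1/2} + E_{4/3}) f = -40x^3 - (64/3)x^2 - (241/18)x
E_{-1/2} (θ + E_{-1/2} + E_{4/3}) f = -(40/3)x^3 + (28/3)x^2 - (229/18)x + 1381/324
E_{4/3} (θ + E_{-1/2} + E_{4/3}) f = -(40/3)x^3 - 64x^2 - (2033/18)x - 1886/27
(θ + E_{-1/2} + E_{4/3}) (θ + E_{-1/2} + E_{4/3}) f = -(200/3)x^3 - 76x^2 - (2503/18)x - 21251/324
θ (θ + E_{-1/2} + E_{4/3}) (θ + E_{-1/2} + E_{4/3}) f = -200x^3 - 152x^2 - (2503/18)x
E_{-1/2} (θ + E_{-1/2} + E_{4/3}) (θ + E_{-1/2} + E_{4/3}) f = -(200/3)x^3 + 24x^2 - (2035/18)x - 545/81
E_{4/3} (θ + E_{-1/2} + E_{4/3}) (θ + E_{-1/2} + E_{4/3}) f = -(200/3)x^3 - (1028/3)x^2 - (12551/18)x - 176299/324
(θ + E_{-1/2} + E_{4/3}) (θ + E_{-1/2} + E_{4/3}) (θ + E_{-1/2} + E_{4/3}) f = -(1000/3)x^3 - (1412/3)x^2 - (17089/18)x - 19831/36


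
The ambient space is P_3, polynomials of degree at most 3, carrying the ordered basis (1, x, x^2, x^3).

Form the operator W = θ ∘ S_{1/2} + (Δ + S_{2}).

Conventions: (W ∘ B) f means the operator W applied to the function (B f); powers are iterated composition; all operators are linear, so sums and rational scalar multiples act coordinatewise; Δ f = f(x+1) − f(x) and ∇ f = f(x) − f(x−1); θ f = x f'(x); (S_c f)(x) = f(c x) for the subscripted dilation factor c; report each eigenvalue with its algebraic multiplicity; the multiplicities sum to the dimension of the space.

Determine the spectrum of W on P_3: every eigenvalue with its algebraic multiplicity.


λ = 1 (multiplicity 1), λ = 5/2 (multiplicity 1), λ = 9/2 (multiplicity 1), λ = 67/8 (multiplicity 1)

image of 1: 1
image of x: (5/2)x + 1
image of x^2: (9/2)x^2 + 2x + 1
image of x^3: (67/8)x^3 + 3x^2 + 3x + 1
the matrix is upper triangular; its diagonal is (1, 5/2, 9/2, 67/8)
for a triangular matrix the eigenvalues are the diagonal entries, with algebraic multiplicity their repetition count


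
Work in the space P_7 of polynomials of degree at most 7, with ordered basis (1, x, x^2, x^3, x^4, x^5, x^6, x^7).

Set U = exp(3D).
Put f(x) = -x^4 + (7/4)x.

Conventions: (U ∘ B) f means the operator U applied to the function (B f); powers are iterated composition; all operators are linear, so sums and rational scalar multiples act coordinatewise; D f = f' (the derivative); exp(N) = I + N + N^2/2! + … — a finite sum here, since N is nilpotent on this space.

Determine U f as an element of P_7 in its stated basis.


g(x) = -x^4 - 12x^3 - 54x^2 - (425/4)x - 303/4

order-1 term: -12x^3 + 21/4
order-2 term: -54x^2
order-3 term: -108x
order-4 term: -81
the series for exp(3D) f terminates at order 4
exp(3D) f = -x^4 - 12x^3 - 54x^2 - (425/4)x - 303/4


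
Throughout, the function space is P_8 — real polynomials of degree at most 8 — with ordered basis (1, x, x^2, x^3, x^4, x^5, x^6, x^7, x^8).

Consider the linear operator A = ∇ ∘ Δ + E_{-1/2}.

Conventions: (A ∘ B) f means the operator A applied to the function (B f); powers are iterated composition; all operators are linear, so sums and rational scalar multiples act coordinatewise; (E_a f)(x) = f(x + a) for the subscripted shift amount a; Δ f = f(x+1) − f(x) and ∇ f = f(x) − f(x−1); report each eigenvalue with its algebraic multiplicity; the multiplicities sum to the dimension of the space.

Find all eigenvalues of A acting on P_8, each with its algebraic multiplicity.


λ = 1 (multiplicity 9)

image of 1: 1
image of x: x - 1/2
image of x^2: x^2 - x + 9/4
image of x^3: x^3 - (3/2)x^2 + (27/4)x - 1/8
image of x^4: x^4 - 2x^3 + (27/2)x^2 - (1/2)x + 33/16
image of x^5: x^5 - (5/2)x^4 + (45/2)x^3 - (5/4)x^2 + (165/16)x - 1/32
image of x^6: x^6 - 3x^5 + (135/4)x^4 - (5/2)x^3 + (495/16)x^2 - (3/16)x + 129/64
image of x^7: x^7 - (7/2)x^6 + (189/4)x^5 - (35/8)x^4 + (1155/16)x^3 - (21/32)x^2 + (903/64)x - 1/128
image of x^8: x^8 - 4x^7 + 63x^6 - 7x^5 + (1155/8)x^4 - (7/4)x^3 + (903/16)x^2 - (1/16)x + 513/256
the matrix is upper triangular; its diagonal is (1, 1, 1, 1, 1, 1, 1, 1, 1)
for a triangular matrix the eigenvalues are the diagonal entries, with algebraic multiplicity their repetition count


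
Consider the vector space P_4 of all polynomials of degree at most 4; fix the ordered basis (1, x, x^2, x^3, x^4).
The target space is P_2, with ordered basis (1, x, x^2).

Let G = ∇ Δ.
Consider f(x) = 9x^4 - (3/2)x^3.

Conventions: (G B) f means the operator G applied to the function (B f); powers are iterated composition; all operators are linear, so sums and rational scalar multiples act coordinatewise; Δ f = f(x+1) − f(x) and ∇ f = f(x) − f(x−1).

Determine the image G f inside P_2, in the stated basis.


Δ f = 36x^3 + (99/2)x^2 + (63/2)x + 15/2
∇ Δ f = 108x^2 - 9x + 18

the result is g(x) = 108x^2 - 9x + 18


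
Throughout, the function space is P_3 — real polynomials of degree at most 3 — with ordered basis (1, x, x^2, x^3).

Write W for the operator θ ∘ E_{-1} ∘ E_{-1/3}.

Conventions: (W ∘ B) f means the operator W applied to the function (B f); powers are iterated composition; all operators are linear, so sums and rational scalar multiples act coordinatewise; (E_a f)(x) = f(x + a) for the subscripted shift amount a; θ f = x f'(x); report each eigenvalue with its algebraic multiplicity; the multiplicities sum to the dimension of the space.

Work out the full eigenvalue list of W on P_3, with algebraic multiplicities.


image of 1: 0
image of x: x
image of x^2: 2x^2 - (8/3)x
image of x^3: 3x^3 - 8x^2 + (16/3)x
the matrix is upper triangular; its diagonal is (0, 1, 2, 3)
for a triangular matrix the eigenvalues are the diagonal entries, with algebraic multiplicity their repetition count

λ = 0 (multiplicity 1), λ = 1 (multiplicity 1), λ = 2 (multiplicity 1), λ = 3 (multiplicity 1)


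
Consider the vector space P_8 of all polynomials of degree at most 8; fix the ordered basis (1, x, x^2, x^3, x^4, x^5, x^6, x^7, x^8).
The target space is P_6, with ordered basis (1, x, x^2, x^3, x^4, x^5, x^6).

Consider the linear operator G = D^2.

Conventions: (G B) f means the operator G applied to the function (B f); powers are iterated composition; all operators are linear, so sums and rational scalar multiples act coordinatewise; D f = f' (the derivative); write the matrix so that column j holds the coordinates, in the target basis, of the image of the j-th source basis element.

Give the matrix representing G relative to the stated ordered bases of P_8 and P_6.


image of 1: 0
image of x: 0
image of x^2: 2
image of x^3: 6x
image of x^4: 12x^2
image of x^5: 20x^3
image of x^6: 30x^4
image of x^7: 42x^5
image of x^8: 56x^6
each image's coordinates form column j of the matrix

the matrix is [[0, 0, 2, 0, 0, 0, 0, 0, 0]; [0, 0, 0, 6, 0, 0, 0, 0, 0]; [0, 0, 0, 0, 12, 0, 0, 0, 0]; [0, 0, 0, 0, 0, 20, 0, 0, 0]; [0, 0, 0, 0, 0, 0, 30, 0, 0]; [0, 0, 0, 0, 0, 0, 0, 42, 0]; [0, 0, 0, 0, 0, 0, 0, 0, 56]] (rows listed top to bottom)


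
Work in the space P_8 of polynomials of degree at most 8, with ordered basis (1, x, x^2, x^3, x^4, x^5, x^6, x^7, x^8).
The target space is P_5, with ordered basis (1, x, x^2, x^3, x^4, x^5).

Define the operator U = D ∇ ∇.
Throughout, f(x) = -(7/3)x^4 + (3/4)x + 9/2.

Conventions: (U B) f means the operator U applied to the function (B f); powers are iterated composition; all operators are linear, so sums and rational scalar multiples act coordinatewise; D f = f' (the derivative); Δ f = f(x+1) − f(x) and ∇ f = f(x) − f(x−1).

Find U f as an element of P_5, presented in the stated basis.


∇ f = -(28/3)x^3 + 14x^2 - (28/3)x + 37/12
∇ ∇ f = -28x^2 + 56x - 98/3
D ∇ ∇ f = -56x + 56

the result is g(x) = -56x + 56


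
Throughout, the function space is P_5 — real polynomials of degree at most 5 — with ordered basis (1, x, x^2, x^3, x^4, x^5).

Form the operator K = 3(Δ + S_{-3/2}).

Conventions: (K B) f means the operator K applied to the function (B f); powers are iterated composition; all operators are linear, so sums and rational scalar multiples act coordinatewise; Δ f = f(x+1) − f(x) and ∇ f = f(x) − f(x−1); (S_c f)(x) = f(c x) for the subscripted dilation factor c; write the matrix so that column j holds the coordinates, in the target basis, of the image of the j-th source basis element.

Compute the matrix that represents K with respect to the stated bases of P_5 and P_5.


the matrix is [[3, 3, 3, 3, 3, 3]; [0, -9/2, 6, 9, 12, 15]; [0, 0, 27/4, 9, 18, 30]; [0, 0, 0, -81/8, 12, 30]; [0, 0, 0, 0, 243/16, 15]; [0, 0, 0, 0, 0, -729/32]] (rows listed top to bottom)

image of 1: 3
image of x: -(9/2)x + 3
image of x^2: (27/4)x^2 + 6x + 3
image of x^3: -(81/8)x^3 + 9x^2 + 9x + 3
image of x^4: (243/16)x^4 + 12x^3 + 18x^2 + 12x + 3
image of x^5: -(729/32)x^5 + 15x^4 + 30x^3 + 30x^2 + 15x + 3
each image's coordinates form column j of the matrix


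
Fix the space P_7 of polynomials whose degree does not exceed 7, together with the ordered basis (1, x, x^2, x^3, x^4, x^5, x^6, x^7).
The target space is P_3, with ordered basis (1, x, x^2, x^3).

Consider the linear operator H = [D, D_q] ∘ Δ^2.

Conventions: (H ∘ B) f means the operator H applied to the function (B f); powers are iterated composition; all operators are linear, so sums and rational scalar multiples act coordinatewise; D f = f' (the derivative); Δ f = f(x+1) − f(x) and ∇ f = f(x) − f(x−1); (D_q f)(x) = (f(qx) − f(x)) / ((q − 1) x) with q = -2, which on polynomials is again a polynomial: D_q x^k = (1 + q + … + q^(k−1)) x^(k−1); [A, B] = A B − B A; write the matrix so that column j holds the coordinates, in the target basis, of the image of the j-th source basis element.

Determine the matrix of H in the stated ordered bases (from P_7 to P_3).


image of 1: 0
image of x: 0
image of x^2: 0
image of x^3: 0
image of x^4: -36
image of x^5: 180x - 180
image of x^6: -810x^2 + 1080x - 630
image of x^7: 2898x^3 - 5670x^2 + 4410x - 1890
each image's coordinates form column j of the matrix

the matrix is [[0, 0, 0, 0, -36, -180, -630, -1890]; [0, 0, 0, 0, 0, 180, 1080, 4410]; [0, 0, 0, 0, 0, 0, -810, -5670]; [0, 0, 0, 0, 0, 0, 0, 2898]] (rows listed top to bottom)


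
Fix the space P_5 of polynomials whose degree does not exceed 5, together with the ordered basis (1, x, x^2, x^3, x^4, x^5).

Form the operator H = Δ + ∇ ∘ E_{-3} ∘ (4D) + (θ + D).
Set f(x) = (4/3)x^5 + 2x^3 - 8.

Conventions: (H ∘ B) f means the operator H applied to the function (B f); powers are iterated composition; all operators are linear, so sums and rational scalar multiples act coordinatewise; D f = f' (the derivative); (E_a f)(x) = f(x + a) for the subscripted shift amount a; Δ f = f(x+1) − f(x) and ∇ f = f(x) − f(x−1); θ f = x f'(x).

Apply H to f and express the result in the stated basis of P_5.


Δ f = (20/3)x^4 + (40/3)x^3 + (58/3)x^2 + (38/3)x + 10/3
D f = (20/3)x^4 + 6x^2
(4D) f = (80/3)x^4 + 24x^2
E_{-3} (4D) f = (80/3)x^4 - 320x^3 + 1464x^2 - 3024x + 2376
∇ E_{-3} (4D) f = (320/3)x^3 - 1120x^2 + (11984/3)x - 14504/3
θ f = (20/3)x^5 + 6x^3
D f = (20/3)x^4 + 6x^2
(θ + D) f = (20/3)x^5 + (20/3)x^4 + 6x^3 + 6x^2
(Δ + ∇ ∘ E_{-3} ∘ (4D) + (θ + D)) f = (20/3)x^5 + (40/3)x^4 + 126x^3 - (3284/3)x^2 + (12022/3)x - 14494/3

g(x) = (20/3)x^5 + (40/3)x^4 + 126x^3 - (3284/3)x^2 + (12022/3)x - 14494/3


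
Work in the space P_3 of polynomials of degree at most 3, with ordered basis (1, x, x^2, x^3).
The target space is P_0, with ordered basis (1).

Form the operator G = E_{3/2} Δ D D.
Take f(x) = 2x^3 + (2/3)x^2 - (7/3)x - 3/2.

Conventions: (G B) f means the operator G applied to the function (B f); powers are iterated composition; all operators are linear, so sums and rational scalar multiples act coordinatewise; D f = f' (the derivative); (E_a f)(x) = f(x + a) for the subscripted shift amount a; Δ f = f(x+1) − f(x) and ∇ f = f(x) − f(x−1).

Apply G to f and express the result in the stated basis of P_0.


D f = 6x^2 + (4/3)x - 7/3
D D f = 12x + 4/3
Δ D D f = 12
E_{3/2} (Δ D) D f = 12

the image equals g(x) = 12


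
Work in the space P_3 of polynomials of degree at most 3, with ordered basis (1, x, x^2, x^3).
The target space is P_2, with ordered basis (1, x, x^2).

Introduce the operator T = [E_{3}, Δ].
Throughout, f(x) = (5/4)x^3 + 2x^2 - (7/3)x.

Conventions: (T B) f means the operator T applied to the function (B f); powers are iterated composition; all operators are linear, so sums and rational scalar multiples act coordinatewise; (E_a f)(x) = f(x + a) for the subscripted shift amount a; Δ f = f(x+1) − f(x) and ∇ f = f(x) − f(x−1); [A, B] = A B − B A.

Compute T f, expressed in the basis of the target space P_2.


the image equals g(x) = 0

Δ f = (15/4)x^2 + (31/4)x + 11/12
E_{3} Δ f = (15/4)x^2 + (121/4)x + 695/12
E_{3} f = (5/4)x^3 + (53/4)x^2 + (521/12)x + 179/4
Δ E_{3} f = (15/4)x^2 + (121/4)x + 695/12
[E_{3}, Δ] f = 0


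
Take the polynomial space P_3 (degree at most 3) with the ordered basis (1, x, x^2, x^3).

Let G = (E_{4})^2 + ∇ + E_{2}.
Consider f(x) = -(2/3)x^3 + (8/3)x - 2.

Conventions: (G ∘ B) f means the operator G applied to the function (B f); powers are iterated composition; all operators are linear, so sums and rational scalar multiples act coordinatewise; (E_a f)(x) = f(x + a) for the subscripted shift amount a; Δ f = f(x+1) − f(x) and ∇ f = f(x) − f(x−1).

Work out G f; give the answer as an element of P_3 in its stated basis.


E_{4} f = -(2/3)x^3 - 8x^2 - (88/3)x - 34
E_{4} E_{4} f = -(2/3)x^3 - 16x^2 - (376/3)x - 322
∇ f = -2x^2 + 2x + 2
E_{2} f = -(2/3)x^3 - 4x^2 - (16/3)x - 2
((E_{4})^2 + ∇ + E_{2}) f = -(4/3)x^3 - 22x^2 - (386/3)x - 322

the result is g(x) = -(4/3)x^3 - 22x^2 - (386/3)x - 322


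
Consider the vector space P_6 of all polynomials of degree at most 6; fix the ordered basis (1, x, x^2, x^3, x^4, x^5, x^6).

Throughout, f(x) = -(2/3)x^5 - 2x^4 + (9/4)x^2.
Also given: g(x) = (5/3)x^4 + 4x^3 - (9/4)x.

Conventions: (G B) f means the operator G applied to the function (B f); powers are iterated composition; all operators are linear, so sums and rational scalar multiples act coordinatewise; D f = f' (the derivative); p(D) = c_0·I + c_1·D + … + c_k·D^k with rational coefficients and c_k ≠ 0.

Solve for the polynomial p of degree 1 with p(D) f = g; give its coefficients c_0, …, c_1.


D^0 f = -(2/3)x^5 - 2x^4 + (9/4)x^2
D^1 f = -(10/3)x^4 - 8x^3 + (9/2)x
matching coefficients of g against c_0 f + c_1 Df + … from the top degree down determines the c_i
solution: c_0 = 0, c_1 = -1/2

c_0 = 0, c_1 = -1/2


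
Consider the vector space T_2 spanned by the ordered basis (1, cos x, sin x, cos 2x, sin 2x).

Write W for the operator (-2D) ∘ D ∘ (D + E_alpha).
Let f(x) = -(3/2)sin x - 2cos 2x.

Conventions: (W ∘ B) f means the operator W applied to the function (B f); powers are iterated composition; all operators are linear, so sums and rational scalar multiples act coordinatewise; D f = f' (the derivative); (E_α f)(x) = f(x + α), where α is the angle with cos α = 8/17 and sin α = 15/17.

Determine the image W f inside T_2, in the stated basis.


D f = -(3/2)cos x + 4sin 2x
E_alpha f = -(45/34)cos x - (12/17)sin x + (322/289)cos 2x + (480/289)sin 2x
(D + E_alpha) f = -(48/17)cos x - (12/17)sin x + (322/289)cos 2x + (1636/289)sin 2x
D (D + E_alpha) f = -(12/17)cos x + (48/17)sin x + (3272/289)cos 2x - (644/289)sin 2x
D D (D + E_alpha) f = (48/17)cos x + (12/17)sin x - (1288/289)cos 2x - (6544/289)sin 2x
(-2D) D (D + E_alpha) f = -(96/17)cos x - (24/17)sin x + (2576/289)cos 2x + (13088/289)sin 2x

the result is g(x) = -(96/17)cos x - (24/17)sin x + (2576/289)cos 2x + (13088/289)sin 2x


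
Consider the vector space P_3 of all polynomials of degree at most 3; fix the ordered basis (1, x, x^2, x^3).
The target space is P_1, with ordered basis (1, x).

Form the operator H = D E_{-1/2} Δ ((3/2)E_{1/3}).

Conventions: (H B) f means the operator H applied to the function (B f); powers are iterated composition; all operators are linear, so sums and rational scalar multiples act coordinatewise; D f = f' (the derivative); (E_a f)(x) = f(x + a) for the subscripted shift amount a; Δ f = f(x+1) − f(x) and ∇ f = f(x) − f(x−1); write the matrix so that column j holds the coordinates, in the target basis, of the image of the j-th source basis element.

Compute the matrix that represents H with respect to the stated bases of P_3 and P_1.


image of 1: 0
image of x: 0
image of x^2: 3
image of x^3: 9x + 3
each image's coordinates form column j of the matrix

the matrix is [[0, 0, 3, 3]; [0, 0, 0, 9]] (rows listed top to bottom)


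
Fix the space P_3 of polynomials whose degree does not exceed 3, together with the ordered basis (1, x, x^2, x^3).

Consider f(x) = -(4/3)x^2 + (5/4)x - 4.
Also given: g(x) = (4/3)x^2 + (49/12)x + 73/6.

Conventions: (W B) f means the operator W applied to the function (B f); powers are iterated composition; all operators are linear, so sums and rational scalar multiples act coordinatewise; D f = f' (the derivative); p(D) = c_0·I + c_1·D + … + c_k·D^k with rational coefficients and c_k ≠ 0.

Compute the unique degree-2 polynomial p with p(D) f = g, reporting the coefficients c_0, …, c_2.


D^0 f = -(4/3)x^2 + (5/4)x - 4
D^1 f = -(8/3)x + 5/4
D^2 f = -8/3
matching coefficients of g against c_0 f + c_1 Df + … from the top degree down determines the c_i
solution: c_0 = -1, c_1 = -2, c_2 = -4

c_0 = -1, c_1 = -2, c_2 = -4


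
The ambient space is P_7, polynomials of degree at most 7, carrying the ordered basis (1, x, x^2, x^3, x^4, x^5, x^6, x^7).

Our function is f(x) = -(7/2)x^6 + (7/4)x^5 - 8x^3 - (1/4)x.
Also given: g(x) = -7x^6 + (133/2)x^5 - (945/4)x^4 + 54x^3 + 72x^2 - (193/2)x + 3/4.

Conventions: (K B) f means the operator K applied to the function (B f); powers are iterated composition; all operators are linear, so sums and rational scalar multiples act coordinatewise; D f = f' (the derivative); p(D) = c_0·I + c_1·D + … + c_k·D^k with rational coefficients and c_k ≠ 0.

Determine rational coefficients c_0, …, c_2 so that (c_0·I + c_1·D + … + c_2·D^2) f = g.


p(D) = 2·I − 3·D + 2·D^2, i.e. c_0 = 2, c_1 = -3, c_2 = 2

D^0 f = -(7/2)x^6 + (7/4)x^5 - 8x^3 - (1/4)x
D^1 f = -21x^5 + (35/4)x^4 - 24x^2 - 1/4
D^2 f = -105x^4 + 35x^3 - 48x
matching coefficients of g against c_0 f + c_1 Df + … from the top degree down determines the c_i
solution: c_0 = 2, c_1 = -3, c_2 = 2
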